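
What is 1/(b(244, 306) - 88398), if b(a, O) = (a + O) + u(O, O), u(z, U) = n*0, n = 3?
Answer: -1/87848 ≈ -1.1383e-5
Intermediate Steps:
u(z, U) = 0 (u(z, U) = 3*0 = 0)
b(a, O) = O + a (b(a, O) = (a + O) + 0 = (O + a) + 0 = O + a)
1/(b(244, 306) - 88398) = 1/((306 + 244) - 88398) = 1/(550 - 88398) = 1/(-87848) = -1/87848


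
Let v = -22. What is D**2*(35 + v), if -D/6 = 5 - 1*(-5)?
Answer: 46800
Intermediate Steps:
D = -60 (D = -6*(5 - 1*(-5)) = -6*(5 + 5) = -6*10 = -60)
D**2*(35 + v) = (-60)**2*(35 - 22) = 3600*13 = 46800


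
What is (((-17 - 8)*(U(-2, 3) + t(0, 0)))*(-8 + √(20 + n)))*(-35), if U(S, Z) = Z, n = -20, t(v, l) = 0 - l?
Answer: -21000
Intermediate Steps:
t(v, l) = -l
(((-17 - 8)*(U(-2, 3) + t(0, 0)))*(-8 + √(20 + n)))*(-35) = (((-17 - 8)*(3 - 1*0))*(-8 + √(20 - 20)))*(-35) = ((-25*(3 + 0))*(-8 + √0))*(-35) = ((-25*3)*(-8 + 0))*(-35) = -75*(-8)*(-35) = 600*(-35) = -21000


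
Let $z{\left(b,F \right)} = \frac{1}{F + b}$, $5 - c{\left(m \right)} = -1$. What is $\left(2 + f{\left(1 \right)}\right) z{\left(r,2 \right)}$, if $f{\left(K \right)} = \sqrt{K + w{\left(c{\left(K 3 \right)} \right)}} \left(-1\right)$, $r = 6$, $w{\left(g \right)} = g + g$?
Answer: $\frac{1}{4} - \frac{\sqrt{13}}{8} \approx -0.20069$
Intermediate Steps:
$c{\left(m \right)} = 6$ ($c{\left(m \right)} = 5 - -1 = 5 + 1 = 6$)
$w{\left(g \right)} = 2 g$
$f{\left(K \right)} = - \sqrt{12 + K}$ ($f{\left(K \right)} = \sqrt{K + 2 \cdot 6} \left(-1\right) = \sqrt{K + 12} \left(-1\right) = \sqrt{12 + K} \left(-1\right) = - \sqrt{12 + K}$)
$\left(2 + f{\left(1 \right)}\right) z{\left(r,2 \right)} = \frac{2 - \sqrt{12 + 1}}{2 + 6} = \frac{2 - \sqrt{13}}{8} = \left(2 - \sqrt{13}\right) \frac{1}{8} = \frac{1}{4} - \frac{\sqrt{13}}{8}$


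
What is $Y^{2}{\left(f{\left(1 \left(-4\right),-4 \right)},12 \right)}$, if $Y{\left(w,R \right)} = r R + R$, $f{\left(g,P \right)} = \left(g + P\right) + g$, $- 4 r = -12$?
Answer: $2304$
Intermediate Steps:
$r = 3$ ($r = \left(- \frac{1}{4}\right) \left(-12\right) = 3$)
$f{\left(g,P \right)} = P + 2 g$ ($f{\left(g,P \right)} = \left(P + g\right) + g = P + 2 g$)
$Y{\left(w,R \right)} = 4 R$ ($Y{\left(w,R \right)} = 3 R + R = 4 R$)
$Y^{2}{\left(f{\left(1 \left(-4\right),-4 \right)},12 \right)} = \left(4 \cdot 12\right)^{2} = 48^{2} = 2304$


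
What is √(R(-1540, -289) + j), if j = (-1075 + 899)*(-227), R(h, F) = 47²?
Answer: √42161 ≈ 205.33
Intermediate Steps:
R(h, F) = 2209
j = 39952 (j = -176*(-227) = 39952)
√(R(-1540, -289) + j) = √(2209 + 39952) = √42161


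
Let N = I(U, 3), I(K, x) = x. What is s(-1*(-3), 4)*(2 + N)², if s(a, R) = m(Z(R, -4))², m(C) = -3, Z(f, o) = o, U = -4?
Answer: 225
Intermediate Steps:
N = 3
s(a, R) = 9 (s(a, R) = (-3)² = 9)
s(-1*(-3), 4)*(2 + N)² = 9*(2 + 3)² = 9*5² = 9*25 = 225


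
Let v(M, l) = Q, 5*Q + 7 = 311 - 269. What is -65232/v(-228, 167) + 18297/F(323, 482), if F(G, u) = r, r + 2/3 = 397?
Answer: -77176611/8323 ≈ -9272.7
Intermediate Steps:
r = 1189/3 (r = -2/3 + 397 = 1189/3 ≈ 396.33)
Q = 7 (Q = -7/5 + (311 - 269)/5 = -7/5 + (1/5)*42 = -7/5 + 42/5 = 7)
v(M, l) = 7
F(G, u) = 1189/3
-65232/v(-228, 167) + 18297/F(323, 482) = -65232/7 + 18297/(1189/3) = -65232*1/7 + 18297*(3/1189) = -65232/7 + 54891/1189 = -77176611/8323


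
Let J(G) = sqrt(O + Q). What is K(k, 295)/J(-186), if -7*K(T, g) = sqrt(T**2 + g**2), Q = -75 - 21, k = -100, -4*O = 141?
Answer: 2*I*sqrt(81501)/147 ≈ 3.8841*I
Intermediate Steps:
O = -141/4 (O = -1/4*141 = -141/4 ≈ -35.250)
Q = -96
J(G) = 5*I*sqrt(21)/2 (J(G) = sqrt(-141/4 - 96) = sqrt(-525/4) = 5*I*sqrt(21)/2)
K(T, g) = -sqrt(T**2 + g**2)/7
K(k, 295)/J(-186) = (-sqrt((-100)**2 + 295**2)/7)/((5*I*sqrt(21)/2)) = (-sqrt(10000 + 87025)/7)*(-2*I*sqrt(21)/105) = (-5*sqrt(3881)/7)*(-2*I*sqrt(21)/105) = 2*I*sqrt(81501)/147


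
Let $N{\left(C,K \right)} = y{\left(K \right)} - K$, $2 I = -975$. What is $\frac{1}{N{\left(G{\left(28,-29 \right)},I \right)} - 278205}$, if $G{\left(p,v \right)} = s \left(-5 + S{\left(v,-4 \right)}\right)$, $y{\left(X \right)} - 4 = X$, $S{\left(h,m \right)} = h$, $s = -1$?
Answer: $- \frac{1}{278201} \approx -3.5945 \cdot 10^{-6}$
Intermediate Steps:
$I = - \frac{975}{2}$ ($I = \frac{1}{2} \left(-975\right) = - \frac{975}{2} \approx -487.5$)
$y{\left(X \right)} = 4 + X$
$G{\left(p,v \right)} = 5 - v$ ($G{\left(p,v \right)} = - (-5 + v) = 5 - v$)
$N{\left(C,K \right)} = 4$ ($N{\left(C,K \right)} = \left(4 + K\right) - K = 4$)
$\frac{1}{N{\left(G{\left(28,-29 \right)},I \right)} - 278205} = \frac{1}{4 - 278205} = \frac{1}{-278201} = - \frac{1}{278201}$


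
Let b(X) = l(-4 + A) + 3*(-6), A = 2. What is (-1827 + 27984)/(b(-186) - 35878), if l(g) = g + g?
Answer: -26157/35900 ≈ -0.72861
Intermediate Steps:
l(g) = 2*g
b(X) = -22 (b(X) = 2*(-4 + 2) + 3*(-6) = 2*(-2) - 18 = -4 - 18 = -22)
(-1827 + 27984)/(b(-186) - 35878) = (-1827 + 27984)/(-22 - 35878) = 26157/(-35900) = 26157*(-1/35900) = -26157/35900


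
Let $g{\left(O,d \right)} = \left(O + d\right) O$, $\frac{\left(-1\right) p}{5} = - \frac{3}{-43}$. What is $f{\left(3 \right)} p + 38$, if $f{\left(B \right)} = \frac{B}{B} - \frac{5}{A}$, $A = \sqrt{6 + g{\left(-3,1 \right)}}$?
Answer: $\frac{1619}{43} + \frac{25 \sqrt{3}}{86} \approx 38.155$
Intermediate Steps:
$p = - \frac{15}{43}$ ($p = - 5 \left(- \frac{3}{-43}\right) = - 5 \left(\left(-3\right) \left(- \frac{1}{43}\right)\right) = \left(-5\right) \frac{3}{43} = - \frac{15}{43} \approx -0.34884$)
$g{\left(O,d \right)} = O \left(O + d\right)$
$A = 2 \sqrt{3}$ ($A = \sqrt{6 - 3 \left(-3 + 1\right)} = \sqrt{6 - -6} = \sqrt{6 + 6} = \sqrt{12} = 2 \sqrt{3} \approx 3.4641$)
$f{\left(B \right)} = 1 - \frac{5 \sqrt{3}}{6}$ ($f{\left(B \right)} = \frac{B}{B} - \frac{5}{2 \sqrt{3}} = 1 - 5 \frac{\sqrt{3}}{6} = 1 - \frac{5 \sqrt{3}}{6}$)
$f{\left(3 \right)} p + 38 = \left(1 - \frac{5 \sqrt{3}}{6}\right) \left(- \frac{15}{43}\right) + 38 = \left(- \frac{15}{43} + \frac{25 \sqrt{3}}{86}\right) + 38 = \frac{1619}{43} + \frac{25 \sqrt{3}}{86}$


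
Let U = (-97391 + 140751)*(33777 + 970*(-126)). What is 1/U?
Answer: -1/3834888480 ≈ -2.6076e-10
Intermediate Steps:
U = -3834888480 (U = 43360*(33777 - 122220) = 43360*(-88443) = -3834888480)
1/U = 1/(-3834888480) = -1/3834888480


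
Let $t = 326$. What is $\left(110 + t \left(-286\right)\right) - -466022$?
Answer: $372896$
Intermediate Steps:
$\left(110 + t \left(-286\right)\right) - -466022 = \left(110 + 326 \left(-286\right)\right) - -466022 = \left(110 - 93236\right) + 466022 = -93126 + 466022 = 372896$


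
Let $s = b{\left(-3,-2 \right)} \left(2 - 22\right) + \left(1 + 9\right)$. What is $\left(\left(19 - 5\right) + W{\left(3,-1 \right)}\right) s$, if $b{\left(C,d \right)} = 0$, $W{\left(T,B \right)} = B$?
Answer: $130$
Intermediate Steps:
$s = 10$ ($s = 0 \left(2 - 22\right) + \left(1 + 9\right) = 0 \left(-20\right) + 10 = 0 + 10 = 10$)
$\left(\left(19 - 5\right) + W{\left(3,-1 \right)}\right) s = \left(\left(19 - 5\right) - 1\right) 10 = \left(14 - 1\right) 10 = 13 \cdot 10 = 130$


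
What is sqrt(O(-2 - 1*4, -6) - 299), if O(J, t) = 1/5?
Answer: 3*I*sqrt(830)/5 ≈ 17.286*I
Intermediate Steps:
O(J, t) = 1/5
sqrt(O(-2 - 1*4, -6) - 299) = sqrt(1/5 - 299) = sqrt(-1494/5) = 3*I*sqrt(830)/5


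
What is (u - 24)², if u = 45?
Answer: 441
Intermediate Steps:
(u - 24)² = (45 - 24)² = 21² = 441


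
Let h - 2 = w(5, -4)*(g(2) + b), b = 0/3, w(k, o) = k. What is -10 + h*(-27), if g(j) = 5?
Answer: -739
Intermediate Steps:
b = 0 (b = 0*(⅓) = 0)
h = 27 (h = 2 + 5*(5 + 0) = 2 + 5*5 = 2 + 25 = 27)
-10 + h*(-27) = -10 + 27*(-27) = -10 - 729 = -739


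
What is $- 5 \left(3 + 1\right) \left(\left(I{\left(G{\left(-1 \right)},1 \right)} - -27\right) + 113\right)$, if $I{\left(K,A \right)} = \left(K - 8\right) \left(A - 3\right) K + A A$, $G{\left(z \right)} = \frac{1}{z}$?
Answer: $-2460$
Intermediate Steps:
$I{\left(K,A \right)} = A^{2} + K \left(-8 + K\right) \left(-3 + A\right)$ ($I{\left(K,A \right)} = \left(-8 + K\right) \left(-3 + A\right) K + A^{2} = K \left(-8 + K\right) \left(-3 + A\right) + A^{2} = A^{2} + K \left(-8 + K\right) \left(-3 + A\right)$)
$- 5 \left(3 + 1\right) \left(\left(I{\left(G{\left(-1 \right)},1 \right)} - -27\right) + 113\right) = - 5 \left(3 + 1\right) \left(\left(\left(1^{2} - 3 \left(\frac{1}{-1}\right)^{2} + \frac{24}{-1} + 1 \left(\frac{1}{-1}\right)^{2} - \frac{8}{-1}\right) - -27\right) + 113\right) = \left(-5\right) 4 \left(\left(\left(1 - 3 \left(-1\right)^{2} + 24 \left(-1\right) + 1 \left(-1\right)^{2} - 8 \left(-1\right)\right) + 27\right) + 113\right) = - 20 \left(\left(\left(1 - 3 - 24 + 1 \cdot 1 + 8\right) + 27\right) + 113\right) = - 20 \left(\left(\left(1 - 3 - 24 + 1 + 8\right) + 27\right) + 113\right) = - 20 \left(\left(-17 + 27\right) + 113\right) = - 20 \left(10 + 113\right) = \left(-20\right) 123 = -2460$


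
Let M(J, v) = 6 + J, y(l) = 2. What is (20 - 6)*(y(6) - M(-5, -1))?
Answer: 14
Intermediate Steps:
(20 - 6)*(y(6) - M(-5, -1)) = (20 - 6)*(2 - (6 - 5)) = 14*(2 - 1*1) = 14*(2 - 1) = 14*1 = 14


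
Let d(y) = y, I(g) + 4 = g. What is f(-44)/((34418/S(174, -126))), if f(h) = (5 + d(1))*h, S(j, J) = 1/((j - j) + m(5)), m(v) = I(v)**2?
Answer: -132/17209 ≈ -0.0076704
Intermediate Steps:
I(g) = -4 + g
m(v) = (-4 + v)**2
S(j, J) = 1 (S(j, J) = 1/((j - j) + (-4 + 5)**2) = 1/(0 + 1**2) = 1/(0 + 1) = 1/1 = 1)
f(h) = 6*h (f(h) = (5 + 1)*h = 6*h)
f(-44)/((34418/S(174, -126))) = (6*(-44))/((34418/1)) = -264/(34418*1) = -264/34418 = -264*1/34418 = -132/17209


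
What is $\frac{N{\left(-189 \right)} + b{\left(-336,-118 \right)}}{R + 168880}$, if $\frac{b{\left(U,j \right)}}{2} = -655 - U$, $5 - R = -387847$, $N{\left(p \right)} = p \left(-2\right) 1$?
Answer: $- \frac{65}{139183} \approx -0.00046701$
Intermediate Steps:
$N{\left(p \right)} = - 2 p$ ($N{\left(p \right)} = - 2 p 1 = - 2 p$)
$R = 387852$ ($R = 5 - -387847 = 5 + 387847 = 387852$)
$b{\left(U,j \right)} = -1310 - 2 U$ ($b{\left(U,j \right)} = 2 \left(-655 - U\right) = -1310 - 2 U$)
$\frac{N{\left(-189 \right)} + b{\left(-336,-118 \right)}}{R + 168880} = \frac{\left(-2\right) \left(-189\right) - 638}{387852 + 168880} = \frac{378 + \left(-1310 + 672\right)}{556732} = \left(378 - 638\right) \frac{1}{556732} = \left(-260\right) \frac{1}{556732} = - \frac{65}{139183}$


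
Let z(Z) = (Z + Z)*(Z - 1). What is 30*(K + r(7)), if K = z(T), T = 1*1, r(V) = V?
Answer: 210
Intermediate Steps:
T = 1
z(Z) = 2*Z*(-1 + Z) (z(Z) = (2*Z)*(-1 + Z) = 2*Z*(-1 + Z))
K = 0 (K = 2*1*(-1 + 1) = 2*1*0 = 0)
30*(K + r(7)) = 30*(0 + 7) = 30*7 = 210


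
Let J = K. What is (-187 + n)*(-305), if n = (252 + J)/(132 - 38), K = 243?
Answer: 5210315/94 ≈ 55429.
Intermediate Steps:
J = 243
n = 495/94 (n = (252 + 243)/(132 - 38) = 495/94 ≈ 5.2660)
(-187 + n)*(-305) = (-187 + 495/94)*(-305) = -17083/94*(-305) = 5210315/94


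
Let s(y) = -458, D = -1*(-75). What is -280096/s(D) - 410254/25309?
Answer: 3450526666/5795761 ≈ 595.35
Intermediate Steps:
D = 75
-280096/s(D) - 410254/25309 = -280096/(-458) - 410254/25309 = -280096*(-1/458) - 410254*1/25309 = 140048/229 - 410254/25309 = 3450526666/5795761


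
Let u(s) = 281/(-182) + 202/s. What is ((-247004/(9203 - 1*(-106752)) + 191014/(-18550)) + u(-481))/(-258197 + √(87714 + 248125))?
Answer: 109840560615236639/1970655102377831005500 + 425413775587*√335839/1970655102377831005500 ≈ 5.5863e-5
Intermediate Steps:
u(s) = -281/182 + 202/s (u(s) = 281*(-1/182) + 202/s = -281/182 + 202/s)
((-247004/(9203 - 1*(-106752)) + 191014/(-18550)) + u(-481))/(-258197 + √(87714 + 248125)) = ((-247004/(9203 - 1*(-106752)) + 191014/(-18550)) + (-281/182 + 202/(-481)))/(-258197 + √(87714 + 248125)) = ((-247004/(9203 + 106752) + 191014*(-1/18550)) + (-281/182 + 202*(-1/481)))/(-258197 + √335839) = ((-247004/115955 - 95507/9275) + (-281/182 - 202/481))/(-258197 + √335839) = ((-247004*1/115955 - 95507/9275) - 13225/6734)/(-258197 + √335839) = ((-247004/115955 - 95507/9275) - 13225/6734)/(-258197 + √335839) = (-381870751/30728075 - 13225/6734)/(-258197 + √335839) = -425413775587/(29560408150*(-258197 + √335839))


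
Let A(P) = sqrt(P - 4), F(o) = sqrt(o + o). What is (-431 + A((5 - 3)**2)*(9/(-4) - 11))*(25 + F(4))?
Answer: -10775 - 862*sqrt(2) ≈ -11994.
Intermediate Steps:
F(o) = sqrt(2)*sqrt(o) (F(o) = sqrt(2*o) = sqrt(2)*sqrt(o))
A(P) = sqrt(-4 + P)
(-431 + A((5 - 3)**2)*(9/(-4) - 11))*(25 + F(4)) = (-431 + sqrt(-4 + (5 - 3)**2)*(9/(-4) - 11))*(25 + sqrt(2)*sqrt(4)) = (-431 + sqrt(-4 + 2**2)*(9*(-1/4) - 11))*(25 + sqrt(2)*2) = (-431 + sqrt(-4 + 4)*(-9/4 - 11))*(25 + 2*sqrt(2)) = (-431 + sqrt(0)*(-53/4))*(25 + 2*sqrt(2)) = (-431 + 0*(-53/4))*(25 + 2*sqrt(2)) = (-431 + 0)*(25 + 2*sqrt(2)) = -431*(25 + 2*sqrt(2)) = -10775 - 862*sqrt(2)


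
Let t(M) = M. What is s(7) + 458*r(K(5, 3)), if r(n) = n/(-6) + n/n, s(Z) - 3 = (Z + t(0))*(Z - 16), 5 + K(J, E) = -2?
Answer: 2797/3 ≈ 932.33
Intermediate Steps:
K(J, E) = -7 (K(J, E) = -5 - 2 = -7)
s(Z) = 3 + Z*(-16 + Z) (s(Z) = 3 + (Z + 0)*(Z - 16) = 3 + Z*(-16 + Z))
r(n) = 1 - n/6 (r(n) = n*(-1/6) + 1 = -n/6 + 1 = 1 - n/6)
s(7) + 458*r(K(5, 3)) = (3 + 7**2 - 16*7) + 458*(1 - 1/6*(-7)) = (3 + 49 - 112) + 458*(1 + 7/6) = -60 + 458*(13/6) = -60 + 2977/3 = 2797/3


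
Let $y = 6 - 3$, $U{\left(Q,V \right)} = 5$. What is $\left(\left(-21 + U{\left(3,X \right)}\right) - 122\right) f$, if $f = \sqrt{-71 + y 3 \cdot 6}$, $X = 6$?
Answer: $- 138 i \sqrt{17} \approx - 568.99 i$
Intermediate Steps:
$y = 3$
$f = i \sqrt{17}$ ($f = \sqrt{-71 + 3 \cdot 3 \cdot 6} = \sqrt{-71 + 9 \cdot 6} = \sqrt{-71 + 54} = \sqrt{-17} = i \sqrt{17} \approx 4.1231 i$)
$\left(\left(-21 + U{\left(3,X \right)}\right) - 122\right) f = \left(\left(-21 + 5\right) - 122\right) i \sqrt{17} = \left(-16 - 122\right) i \sqrt{17} = - 138 i \sqrt{17}$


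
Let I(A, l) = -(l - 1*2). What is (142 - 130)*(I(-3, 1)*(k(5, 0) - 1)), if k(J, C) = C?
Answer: -12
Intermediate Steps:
I(A, l) = 2 - l (I(A, l) = -(l - 2) = -(-2 + l) = 2 - l)
(142 - 130)*(I(-3, 1)*(k(5, 0) - 1)) = (142 - 130)*((2 - 1*1)*(0 - 1)) = 12*((2 - 1)*(-1)) = 12*(1*(-1)) = 12*(-1) = -12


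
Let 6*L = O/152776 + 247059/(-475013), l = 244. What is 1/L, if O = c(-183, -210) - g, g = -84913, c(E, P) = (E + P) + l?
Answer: 108855879132/629829037 ≈ 172.83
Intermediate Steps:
c(E, P) = 244 + E + P (c(E, P) = (E + P) + 244 = 244 + E + P)
O = 84764 (O = (244 - 183 - 210) - 1*(-84913) = -149 + 84913 = 84764)
L = 629829037/108855879132 (L = (84764/152776 + 247059/(-475013))/6 = (84764*(1/152776) + 247059*(-1/475013))/6 = (21191/38194 - 247059/475013)/6 = (1/6)*(629829037/18142646522) = 629829037/108855879132 ≈ 0.0057859)
1/L = 1/(629829037/108855879132) = 108855879132/629829037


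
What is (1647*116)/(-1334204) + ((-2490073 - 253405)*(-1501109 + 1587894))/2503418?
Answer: -39708095250054332/417508788659 ≈ -95107.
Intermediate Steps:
(1647*116)/(-1334204) + ((-2490073 - 253405)*(-1501109 + 1587894))/2503418 = 191052*(-1/1334204) - 2743478*86785*(1/2503418) = -47763/333551 - 238092738230*1/2503418 = -47763/333551 - 119046369115/1251709 = -39708095250054332/417508788659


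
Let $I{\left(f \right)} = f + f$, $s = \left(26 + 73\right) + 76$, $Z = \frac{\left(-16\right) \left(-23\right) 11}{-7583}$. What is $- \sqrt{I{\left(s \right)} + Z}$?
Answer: $- \frac{\sqrt{20094965166}}{7583} \approx -18.694$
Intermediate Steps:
$Z = - \frac{4048}{7583}$ ($Z = 368 \cdot 11 \left(- \frac{1}{7583}\right) = 4048 \left(- \frac{1}{7583}\right) = - \frac{4048}{7583} \approx -0.53383$)
$s = 175$ ($s = 99 + 76 = 175$)
$I{\left(f \right)} = 2 f$
$- \sqrt{I{\left(s \right)} + Z} = - \sqrt{2 \cdot 175 - \frac{4048}{7583}} = - \sqrt{350 - \frac{4048}{7583}} = - \sqrt{\frac{2650002}{7583}} = - \frac{\sqrt{20094965166}}{7583}$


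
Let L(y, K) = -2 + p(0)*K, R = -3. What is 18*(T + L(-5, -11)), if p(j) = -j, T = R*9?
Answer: -522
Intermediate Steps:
T = -27 (T = -3*9 = -27)
L(y, K) = -2 (L(y, K) = -2 + (-1*0)*K = -2 + 0*K = -2 + 0 = -2)
18*(T + L(-5, -11)) = 18*(-27 - 2) = 18*(-29) = -522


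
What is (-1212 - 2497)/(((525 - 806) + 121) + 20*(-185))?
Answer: 3709/3860 ≈ 0.96088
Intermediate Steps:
(-1212 - 2497)/(((525 - 806) + 121) + 20*(-185)) = -3709/((-281 + 121) - 3700) = -3709/(-160 - 3700) = -3709/(-3860) = -3709*(-1/3860) = 3709/3860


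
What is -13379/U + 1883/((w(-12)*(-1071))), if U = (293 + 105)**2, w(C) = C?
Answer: 1127927/18176859 ≈ 0.062053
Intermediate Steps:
U = 158404 (U = 398**2 = 158404)
-13379/U + 1883/((w(-12)*(-1071))) = -13379/158404 + 1883/((-12*(-1071))) = -13379*1/158404 + 1883/12852 = -13379/158404 + 1883*(1/12852) = -13379/158404 + 269/1836 = 1127927/18176859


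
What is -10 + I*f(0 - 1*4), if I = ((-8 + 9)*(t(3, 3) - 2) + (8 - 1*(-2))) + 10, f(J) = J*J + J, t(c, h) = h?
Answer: 242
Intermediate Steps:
f(J) = J + J**2 (f(J) = J**2 + J = J + J**2)
I = 21 (I = ((-8 + 9)*(3 - 2) + (8 - 1*(-2))) + 10 = (1*1 + (8 + 2)) + 10 = (1 + 10) + 10 = 11 + 10 = 21)
-10 + I*f(0 - 1*4) = -10 + 21*((0 - 1*4)*(1 + (0 - 1*4))) = -10 + 21*((0 - 4)*(1 + (0 - 4))) = -10 + 21*(-4*(1 - 4)) = -10 + 21*(-4*(-3)) = -10 + 21*12 = -10 + 252 = 242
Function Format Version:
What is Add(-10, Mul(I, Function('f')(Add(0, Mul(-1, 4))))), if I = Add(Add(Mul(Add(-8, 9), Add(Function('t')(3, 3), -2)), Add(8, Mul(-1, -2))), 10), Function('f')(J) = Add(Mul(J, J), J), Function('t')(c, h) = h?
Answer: 242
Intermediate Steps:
Function('f')(J) = Add(J, Pow(J, 2)) (Function('f')(J) = Add(Pow(J, 2), J) = Add(J, Pow(J, 2)))
I = 21 (I = Add(Add(Mul(Add(-8, 9), Add(3, -2)), Add(8, Mul(-1, -2))), 10) = Add(Add(Mul(1, 1), Add(8, 2)), 10) = Add(Add(1, 10), 10) = Add(11, 10) = 21)
Add(-10, Mul(I, Function('f')(Add(0, Mul(-1, 4))))) = Add(-10, Mul(21, Mul(Add(0, Mul(-1, 4)), Add(1, Add(0, Mul(-1, 4)))))) = Add(-10, Mul(21, Mul(Add(0, -4), Add(1, Add(0, -4))))) = Add(-10, Mul(21, Mul(-4, Add(1, -4)))) = Add(-10, Mul(21, Mul(-4, -3))) = Add(-10, Mul(21, 12)) = Add(-10, 252) = 242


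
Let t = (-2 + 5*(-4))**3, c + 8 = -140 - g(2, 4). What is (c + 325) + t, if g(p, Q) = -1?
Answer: -10470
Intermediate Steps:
c = -147 (c = -8 + (-140 - 1*(-1)) = -8 + (-140 + 1) = -8 - 139 = -147)
t = -10648 (t = (-2 - 20)**3 = (-22)**3 = -10648)
(c + 325) + t = (-147 + 325) - 10648 = 178 - 10648 = -10470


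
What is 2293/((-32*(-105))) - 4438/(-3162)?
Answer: 3693691/1770720 ≈ 2.0860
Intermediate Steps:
2293/((-32*(-105))) - 4438/(-3162) = 2293/3360 - 4438*(-1/3162) = 2293*(1/3360) + 2219/1581 = 2293/3360 + 2219/1581 = 3693691/1770720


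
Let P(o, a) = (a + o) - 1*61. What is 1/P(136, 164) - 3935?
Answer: -940464/239 ≈ -3935.0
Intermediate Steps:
P(o, a) = -61 + a + o (P(o, a) = (a + o) - 61 = -61 + a + o)
1/P(136, 164) - 3935 = 1/(-61 + 164 + 136) - 3935 = 1/239 - 3935 = -940464/239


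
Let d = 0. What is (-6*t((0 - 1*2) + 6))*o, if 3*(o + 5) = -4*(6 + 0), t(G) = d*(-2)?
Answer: 0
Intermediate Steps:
t(G) = 0 (t(G) = 0*(-2) = 0)
o = -13 (o = -5 + (-4*(6 + 0))/3 = -5 + (-4*6)/3 = -5 + (1/3)*(-24) = -5 - 8 = -13)
(-6*t((0 - 1*2) + 6))*o = -6*0*(-13) = 0*(-13) = 0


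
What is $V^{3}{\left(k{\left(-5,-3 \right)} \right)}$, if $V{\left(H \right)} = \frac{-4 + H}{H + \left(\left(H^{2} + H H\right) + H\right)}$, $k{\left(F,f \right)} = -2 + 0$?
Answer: $- \frac{27}{8} \approx -3.375$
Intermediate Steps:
$k{\left(F,f \right)} = -2$
$V{\left(H \right)} = \frac{-4 + H}{2 H + 2 H^{2}}$ ($V{\left(H \right)} = \frac{-4 + H}{H + \left(\left(H^{2} + H^{2}\right) + H\right)} = \frac{-4 + H}{H + \left(2 H^{2} + H\right)} = \frac{-4 + H}{H + \left(H + 2 H^{2}\right)} = \frac{-4 + H}{2 H + 2 H^{2}}$)
$V^{3}{\left(k{\left(-5,-3 \right)} \right)} = \left(\frac{-4 - 2}{2 \left(-2\right) \left(1 - 2\right)}\right)^{3} = \left(\frac{1}{2} \left(- \frac{1}{2}\right) \frac{1}{-1} \left(-6\right)\right)^{3} = \left(\frac{1}{2} \left(- \frac{1}{2}\right) \left(-1\right) \left(-6\right)\right)^{3} = \left(- \frac{3}{2}\right)^{3} = - \frac{27}{8}$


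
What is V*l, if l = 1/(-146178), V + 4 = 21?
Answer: -17/146178 ≈ -0.00011630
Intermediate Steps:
V = 17 (V = -4 + 21 = 17)
l = -1/146178 ≈ -6.8410e-6
V*l = 17*(-1/146178) = -17/146178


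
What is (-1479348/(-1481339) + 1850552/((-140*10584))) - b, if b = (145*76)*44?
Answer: -133038344470169981/274373609580 ≈ -4.8488e+5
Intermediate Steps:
b = 484880 (b = 11020*44 = 484880)
(-1479348/(-1481339) + 1850552/((-140*10584))) - b = (-1479348/(-1481339) + 1850552/((-140*10584))) - 1*484880 = (-1479348*(-1/1481339) + 1850552/(-1481760)) - 484880 = (1479348/1481339 + 1850552*(-1/1481760)) - 484880 = (1479348/1481339 - 231319/185220) - 484880 = -68657019581/274373609580 - 484880 = -133038344470169981/274373609580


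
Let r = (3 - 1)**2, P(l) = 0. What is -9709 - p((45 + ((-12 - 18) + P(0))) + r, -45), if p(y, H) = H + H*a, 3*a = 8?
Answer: -9544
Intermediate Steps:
a = 8/3 (a = (1/3)*8 = 8/3 ≈ 2.6667)
r = 4 (r = 2**2 = 4)
p(y, H) = 11*H/3 (p(y, H) = H + H*(8/3) = H + 8*H/3 = 11*H/3)
-9709 - p((45 + ((-12 - 18) + P(0))) + r, -45) = -9709 - 11*(-45)/3 = -9709 - 1*(-165) = -9709 + 165 = -9544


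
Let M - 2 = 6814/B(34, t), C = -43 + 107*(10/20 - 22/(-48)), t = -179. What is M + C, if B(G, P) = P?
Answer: 100847/4296 ≈ 23.475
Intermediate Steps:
C = 1429/24 (C = -43 + 107*(10*(1/20) - 22*(-1/48)) = -43 + 107*(1/2 + 11/24) = -43 + 107*(23/24) = -43 + 2461/24 = 1429/24 ≈ 59.542)
M = -6456/179 (M = 2 + 6814/(-179) = 2 + 6814*(-1/179) = 2 - 6814/179 = -6456/179 ≈ -36.067)
M + C = -6456/179 + 1429/24 = 100847/4296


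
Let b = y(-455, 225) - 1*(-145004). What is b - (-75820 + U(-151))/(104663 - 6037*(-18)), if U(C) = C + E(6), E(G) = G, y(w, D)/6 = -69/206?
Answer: 3186120171840/21972887 ≈ 1.4500e+5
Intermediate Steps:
y(w, D) = -207/103 (y(w, D) = 6*(-69/206) = -207/103)
U(C) = 6 + C (U(C) = C + 6 = 6 + C)
b = 14935205/103 (b = -207/103 - 1*(-145004) = -207/103 + 145004 = 14935205/103 ≈ 1.4500e+5)
b - (-75820 + U(-151))/(104663 - 6037*(-18)) = 14935205/103 - (-75820 + (6 - 151))/(104663 - 6037*(-18)) = 14935205/103 - (-75820 - 145)/(104663 + 108666) = 14935205/103 - (-75965)/213329 = 14935205/103 - 1*(-75965/213329) = 14935205/103 + 75965/213329 = 3186120171840/21972887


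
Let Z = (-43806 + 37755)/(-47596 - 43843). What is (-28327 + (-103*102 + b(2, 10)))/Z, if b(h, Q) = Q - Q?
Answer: -3550850687/6051 ≈ -5.8682e+5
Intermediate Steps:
Z = 6051/91439 (Z = -6051/(-91439) = -6051*(-1/91439) = 6051/91439 ≈ 0.066175)
b(h, Q) = 0
(-28327 + (-103*102 + b(2, 10)))/Z = (-28327 + (-103*102 + 0))/(6051/91439) = (-28327 + (-10506 + 0))*(91439/6051) = (-28327 - 10506)*(91439/6051) = -38833*91439/6051 = -3550850687/6051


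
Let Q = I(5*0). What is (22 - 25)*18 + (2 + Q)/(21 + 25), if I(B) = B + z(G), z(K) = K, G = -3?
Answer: -2485/46 ≈ -54.022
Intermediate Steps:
I(B) = -3 + B (I(B) = B - 3 = -3 + B)
Q = -3 (Q = -3 + 5*0 = -3 + 0 = -3)
(22 - 25)*18 + (2 + Q)/(21 + 25) = (22 - 25)*18 + (2 - 3)/(21 + 25) = -3*18 - 1/46 = -54 - 1*1/46 = -54 - 1/46 = -2485/46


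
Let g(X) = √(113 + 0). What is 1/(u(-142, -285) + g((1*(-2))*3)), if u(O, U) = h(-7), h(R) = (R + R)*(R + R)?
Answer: 196/38303 - √113/38303 ≈ 0.0048396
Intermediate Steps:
g(X) = √113
h(R) = 4*R² (h(R) = (2*R)*(2*R) = 4*R²)
u(O, U) = 196 (u(O, U) = 4*(-7)² = 4*49 = 196)
1/(u(-142, -285) + g((1*(-2))*3)) = 1/(196 + √113)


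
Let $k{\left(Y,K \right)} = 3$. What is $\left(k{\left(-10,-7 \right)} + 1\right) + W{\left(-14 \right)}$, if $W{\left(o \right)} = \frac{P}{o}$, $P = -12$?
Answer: $\frac{34}{7} \approx 4.8571$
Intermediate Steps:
$W{\left(o \right)} = - \frac{12}{o}$
$\left(k{\left(-10,-7 \right)} + 1\right) + W{\left(-14 \right)} = \left(3 + 1\right) - \frac{12}{-14} = 4 - - \frac{6}{7} = 4 + \frac{6}{7} = \frac{34}{7}$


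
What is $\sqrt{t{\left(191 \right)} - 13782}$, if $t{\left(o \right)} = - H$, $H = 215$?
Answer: $i \sqrt{13997} \approx 118.31 i$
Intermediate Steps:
$t{\left(o \right)} = -215$ ($t{\left(o \right)} = \left(-1\right) 215 = -215$)
$\sqrt{t{\left(191 \right)} - 13782} = \sqrt{-215 - 13782} = \sqrt{-13997} = i \sqrt{13997}$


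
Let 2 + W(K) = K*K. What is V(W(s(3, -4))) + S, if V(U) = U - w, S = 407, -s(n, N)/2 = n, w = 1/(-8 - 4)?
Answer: 5293/12 ≈ 441.08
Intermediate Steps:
w = -1/12 (w = 1/(-12) = -1/12 ≈ -0.083333)
s(n, N) = -2*n
W(K) = -2 + K² (W(K) = -2 + K*K = -2 + K²)
V(U) = 1/12 + U (V(U) = U - 1*(-1/12) = U + 1/12 = 1/12 + U)
V(W(s(3, -4))) + S = (1/12 + (-2 + (-2*3)²)) + 407 = (1/12 + (-2 + (-6)²)) + 407 = (1/12 + (-2 + 36)) + 407 = (1/12 + 34) + 407 = 409/12 + 407 = 5293/12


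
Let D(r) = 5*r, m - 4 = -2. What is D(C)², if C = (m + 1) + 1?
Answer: 400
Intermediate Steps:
m = 2 (m = 4 - 2 = 2)
C = 4 (C = (2 + 1) + 1 = 3 + 1 = 4)
D(C)² = (5*4)² = 20² = 400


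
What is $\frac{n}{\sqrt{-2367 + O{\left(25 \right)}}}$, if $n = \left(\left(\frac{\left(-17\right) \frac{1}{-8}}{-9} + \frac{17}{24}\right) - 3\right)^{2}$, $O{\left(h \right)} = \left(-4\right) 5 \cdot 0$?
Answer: $- \frac{8281 i \sqrt{263}}{1022544} \approx - 0.13133 i$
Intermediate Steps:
$O{\left(h \right)} = 0$ ($O{\left(h \right)} = \left(-20\right) 0 = 0$)
$n = \frac{8281}{1296}$ ($n = \left(\left(\left(-17\right) \left(- \frac{1}{8}\right) \left(- \frac{1}{9}\right) + 17 \cdot \frac{1}{24}\right) - 3\right)^{2} = \left(\left(\frac{17}{8} \left(- \frac{1}{9}\right) + \frac{17}{24}\right) - 3\right)^{2} = \left(\left(- \frac{17}{72} + \frac{17}{24}\right) - 3\right)^{2} = \left(\frac{17}{36} - 3\right)^{2} = \left(- \frac{91}{36}\right)^{2} = \frac{8281}{1296} \approx 6.3897$)
$\frac{n}{\sqrt{-2367 + O{\left(25 \right)}}} = \frac{8281}{1296 \sqrt{-2367 + 0}} = \frac{8281}{1296 \sqrt{-2367}} = \frac{8281}{1296 \cdot 3 i \sqrt{263}} = \frac{8281 \left(- \frac{i \sqrt{263}}{789}\right)}{1296} = - \frac{8281 i \sqrt{263}}{1022544}$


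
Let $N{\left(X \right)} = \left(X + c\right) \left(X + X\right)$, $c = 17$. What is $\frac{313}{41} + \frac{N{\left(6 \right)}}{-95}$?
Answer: $\frac{18419}{3895} \approx 4.7289$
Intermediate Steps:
$N{\left(X \right)} = 2 X \left(17 + X\right)$ ($N{\left(X \right)} = \left(X + 17\right) \left(X + X\right) = \left(17 + X\right) 2 X = 2 X \left(17 + X\right)$)
$\frac{313}{41} + \frac{N{\left(6 \right)}}{-95} = \frac{313}{41} + \frac{2 \cdot 6 \left(17 + 6\right)}{-95} = 313 \cdot \frac{1}{41} + 2 \cdot 6 \cdot 23 \left(- \frac{1}{95}\right) = \frac{313}{41} + 276 \left(- \frac{1}{95}\right) = \frac{313}{41} - \frac{276}{95} = \frac{18419}{3895}$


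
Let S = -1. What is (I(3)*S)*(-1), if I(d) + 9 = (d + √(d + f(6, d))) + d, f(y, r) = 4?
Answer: -3 + √7 ≈ -0.35425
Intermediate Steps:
I(d) = -9 + √(4 + d) + 2*d (I(d) = -9 + ((d + √(d + 4)) + d) = -9 + ((d + √(4 + d)) + d) = -9 + (√(4 + d) + 2*d) = -9 + √(4 + d) + 2*d)
(I(3)*S)*(-1) = ((-9 + √(4 + 3) + 2*3)*(-1))*(-1) = ((-9 + √7 + 6)*(-1))*(-1) = ((-3 + √7)*(-1))*(-1) = (3 - √7)*(-1) = -3 + √7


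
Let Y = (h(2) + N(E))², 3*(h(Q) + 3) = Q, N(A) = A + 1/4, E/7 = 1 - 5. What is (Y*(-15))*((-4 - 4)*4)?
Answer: 1303210/3 ≈ 4.3440e+5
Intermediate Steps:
E = -28 (E = 7*(1 - 5) = 7*(-4) = -28)
N(A) = ¼ + A (N(A) = A + ¼ = ¼ + A)
h(Q) = -3 + Q/3
Y = 130321/144 (Y = ((-3 + (⅓)*2) + (¼ - 28))² = ((-3 + ⅔) - 111/4)² = (-7/3 - 111/4)² = (-361/12)² = 130321/144 ≈ 905.01)
(Y*(-15))*((-4 - 4)*4) = ((130321/144)*(-15))*((-4 - 4)*4) = -(-651605)*4/6 = -651605/48*(-32) = 1303210/3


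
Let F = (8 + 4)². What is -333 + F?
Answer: -189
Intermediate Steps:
F = 144 (F = 12² = 144)
-333 + F = -333 + 144 = -189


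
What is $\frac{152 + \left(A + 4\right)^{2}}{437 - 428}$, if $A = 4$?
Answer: $24$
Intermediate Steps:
$\frac{152 + \left(A + 4\right)^{2}}{437 - 428} = \frac{152 + \left(4 + 4\right)^{2}}{437 - 428} = \frac{152 + 8^{2}}{9} = \left(152 + 64\right) \frac{1}{9} = 216 \cdot \frac{1}{9} = 24$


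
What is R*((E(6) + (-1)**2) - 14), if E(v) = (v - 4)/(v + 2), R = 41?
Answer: -2091/4 ≈ -522.75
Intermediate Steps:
E(v) = (-4 + v)/(2 + v)
R*((E(6) + (-1)**2) - 14) = 41*(((-4 + 6)/(2 + 6) + (-1)**2) - 14) = 41*((2/8 + 1) - 14) = 41*(((1/8)*2 + 1) - 14) = 41*((1/4 + 1) - 14) = 41*(5/4 - 14) = 41*(-51/4) = -2091/4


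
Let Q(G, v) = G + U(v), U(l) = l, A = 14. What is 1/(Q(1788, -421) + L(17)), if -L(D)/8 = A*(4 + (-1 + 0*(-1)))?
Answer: 1/1031 ≈ 0.00096993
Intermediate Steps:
Q(G, v) = G + v
L(D) = -336 (L(D) = -112*(4 + (-1 + 0*(-1))) = -112*(4 + (-1 + 0)) = -112*(4 - 1) = -112*3 = -8*42 = -336)
1/(Q(1788, -421) + L(17)) = 1/((1788 - 421) - 336) = 1/(1367 - 336) = 1/1031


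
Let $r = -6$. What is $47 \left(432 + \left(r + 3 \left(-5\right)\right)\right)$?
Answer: $19317$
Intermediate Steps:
$47 \left(432 + \left(r + 3 \left(-5\right)\right)\right) = 47 \left(432 + \left(-6 + 3 \left(-5\right)\right)\right) = 47 \left(432 - 21\right) = 47 \cdot 411 = 19317$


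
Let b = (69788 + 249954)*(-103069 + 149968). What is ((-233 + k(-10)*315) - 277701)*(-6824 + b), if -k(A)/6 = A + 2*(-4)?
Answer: -3657630249797876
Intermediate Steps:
k(A) = 48 - 6*A (k(A) = -6*(A + 2*(-4)) = -6*(A - 8) = -6*(-8 + A) = 48 - 6*A)
b = 14995580058 (b = 319742*46899 = 14995580058)
((-233 + k(-10)*315) - 277701)*(-6824 + b) = ((-233 + (48 - 6*(-10))*315) - 277701)*(-6824 + 14995580058) = ((-233 + (48 + 60)*315) - 277701)*14995573234 = ((-233 + 108*315) - 277701)*14995573234 = ((-233 + 34020) - 277701)*14995573234 = (33787 - 277701)*14995573234 = -243914*14995573234 = -3657630249797876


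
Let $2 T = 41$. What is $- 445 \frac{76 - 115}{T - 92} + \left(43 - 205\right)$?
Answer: $- \frac{4452}{11} \approx -404.73$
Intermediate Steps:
$T = \frac{41}{2}$ ($T = \frac{1}{2} \cdot 41 = \frac{41}{2} \approx 20.5$)
$- 445 \frac{76 - 115}{T - 92} + \left(43 - 205\right) = - 445 \frac{76 - 115}{\frac{41}{2} - 92} + \left(43 - 205\right) = - 445 \left(- \frac{39}{- \frac{143}{2}}\right) + \left(43 - 205\right) = - 445 \left(\left(-39\right) \left(- \frac{2}{143}\right)\right) - 162 = \left(-445\right) \frac{6}{11} - 162 = - \frac{2670}{11} - 162 = - \frac{4452}{11}$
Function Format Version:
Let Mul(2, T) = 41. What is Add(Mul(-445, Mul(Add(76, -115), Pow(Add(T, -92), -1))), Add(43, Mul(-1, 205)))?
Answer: Rational(-4452, 11) ≈ -404.73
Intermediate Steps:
T = Rational(41, 2) (T = Mul(Rational(1, 2), 41) = Rational(41, 2) ≈ 20.500)
Add(Mul(-445, Mul(Add(76, -115), Pow(Add(T, -92), -1))), Add(43, Mul(-1, 205))) = Add(Mul(-445, Mul(Add(76, -115), Pow(Add(Rational(41, 2), -92), -1))), Add(43, Mul(-1, 205))) = Add(Mul(-445, Mul(-39, Pow(Rational(-143, 2), -1))), Add(43, -205)) = Add(Mul(-445, Mul(-39, Rational(-2, 143))), -162) = Add(Mul(-445, Rational(6, 11)), -162) = Add(Rational(-2670, 11), -162) = Rational(-4452, 11)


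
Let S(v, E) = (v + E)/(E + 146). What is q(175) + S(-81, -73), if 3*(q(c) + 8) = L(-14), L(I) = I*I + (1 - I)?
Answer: 13189/219 ≈ 60.224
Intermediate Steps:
L(I) = 1 + I² - I (L(I) = I² + (1 - I) = 1 + I² - I)
q(c) = 187/3 (q(c) = -8 + (1 + (-14)² - 1*(-14))/3 = -8 + (1 + 196 + 14)/3 = -8 + (⅓)*211 = -8 + 211/3 = 187/3)
S(v, E) = (E + v)/(146 + E)
q(175) + S(-81, -73) = 187/3 + (-73 - 81)/(146 - 73) = 187/3 - 154/73 = 13189/219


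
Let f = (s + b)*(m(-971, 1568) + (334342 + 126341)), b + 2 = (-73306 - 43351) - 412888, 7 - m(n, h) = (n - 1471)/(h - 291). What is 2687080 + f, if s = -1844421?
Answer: -1396610422812536/1277 ≈ -1.0937e+12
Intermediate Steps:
m(n, h) = 7 - (-1471 + n)/(-291 + h) (m(n, h) = 7 - (n - 1471)/(h - 291) = 7 - (-1471 + n)/(-291 + h))
b = -529547 (b = -2 + ((-73306 - 43351) - 412888) = -2 + (-116657 - 412888) = -2 - 529545 = -529547)
f = -1396613854213696/1277 (f = (-1844421 - 529547)*((-566 - 1*(-971) + 7*1568)/(-291 + 1568) + (334342 + 126341)) = -2373968*((-566 + 971 + 10976)/1277 + 460683) = -2373968*((1/1277)*11381 + 460683) = -2373968*(11381/1277 + 460683) = -2373968*588303572/1277 = -1396613854213696/1277 ≈ -1.0937e+12)
2687080 + f = 2687080 - 1396613854213696/1277 = -1396610422812536/1277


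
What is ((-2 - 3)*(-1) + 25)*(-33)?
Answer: -990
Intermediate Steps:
((-2 - 3)*(-1) + 25)*(-33) = (-5*(-1) + 25)*(-33) = (5 + 25)*(-33) = 30*(-33) = -990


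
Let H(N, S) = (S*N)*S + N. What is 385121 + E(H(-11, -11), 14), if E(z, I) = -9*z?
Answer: 397199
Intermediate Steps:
H(N, S) = N + N*S² (H(N, S) = (N*S)*S + N = N*S² + N = N + N*S²)
385121 + E(H(-11, -11), 14) = 385121 - (-99)*(1 + (-11)²) = 385121 - (-99)*(1 + 121) = 385121 - (-99)*122 = 385121 - 9*(-1342) = 385121 + 12078 = 397199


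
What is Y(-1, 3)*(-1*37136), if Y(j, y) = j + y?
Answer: -74272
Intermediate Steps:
Y(-1, 3)*(-1*37136) = (-1 + 3)*(-1*37136) = 2*(-37136) = -74272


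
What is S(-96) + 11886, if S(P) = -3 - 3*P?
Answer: 12171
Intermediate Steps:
S(-96) + 11886 = (-3 - 3*(-96)) + 11886 = (-3 + 288) + 11886 = 285 + 11886 = 12171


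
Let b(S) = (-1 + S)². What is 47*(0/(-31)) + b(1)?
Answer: 0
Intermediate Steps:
47*(0/(-31)) + b(1) = 47*(0/(-31)) + (-1 + 1)² = 47*(0*(-1/31)) + 0² = 47*0 + 0 = 0 + 0 = 0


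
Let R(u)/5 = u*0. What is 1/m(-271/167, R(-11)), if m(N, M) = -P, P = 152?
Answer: -1/152 ≈ -0.0065789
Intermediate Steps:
R(u) = 0 (R(u) = 5*(u*0) = 5*0 = 0)
m(N, M) = -152 (m(N, M) = -1*152 = -152)
1/m(-271/167, R(-11)) = 1/(-152) = -1/152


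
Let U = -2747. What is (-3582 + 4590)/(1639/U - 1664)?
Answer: -2768976/4572647 ≈ -0.60555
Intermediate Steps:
(-3582 + 4590)/(1639/U - 1664) = (-3582 + 4590)/(1639/(-2747) - 1664) = 1008/(1639*(-1/2747) - 1664) = 1008/(-1639/2747 - 1664) = 1008/(-4572647/2747) = 1008*(-2747/4572647) = -2768976/4572647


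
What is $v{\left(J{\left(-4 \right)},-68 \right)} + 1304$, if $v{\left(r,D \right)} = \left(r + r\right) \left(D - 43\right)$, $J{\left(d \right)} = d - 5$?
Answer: $3302$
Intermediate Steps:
$J{\left(d \right)} = -5 + d$ ($J{\left(d \right)} = d - 5 = -5 + d$)
$v{\left(r,D \right)} = 2 r \left(-43 + D\right)$
$v{\left(J{\left(-4 \right)},-68 \right)} + 1304 = 2 \left(-5 - 4\right) \left(-43 - 68\right) + 1304 = 2 \left(-9\right) \left(-111\right) + 1304 = 1998 + 1304 = 3302$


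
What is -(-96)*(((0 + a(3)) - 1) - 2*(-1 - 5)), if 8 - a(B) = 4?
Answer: 1440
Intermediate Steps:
a(B) = 4 (a(B) = 8 - 1*4 = 8 - 4 = 4)
-(-96)*(((0 + a(3)) - 1) - 2*(-1 - 5)) = -(-96)*(((0 + 4) - 1) - 2*(-1 - 5)) = -(-96)*((4 - 1) - 2*(-6)) = -(-96)*(3 + 12) = -(-96)*15 = -8*(-180) = 1440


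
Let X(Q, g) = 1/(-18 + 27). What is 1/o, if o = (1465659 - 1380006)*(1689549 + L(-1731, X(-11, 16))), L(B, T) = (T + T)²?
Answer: 9/1302434502541 ≈ 6.9101e-12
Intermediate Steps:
X(Q, g) = ⅑ (X(Q, g) = 1/9 = ⅑)
L(B, T) = 4*T² (L(B, T) = (2*T)² = 4*T²)
o = 1302434502541/9 (o = (1465659 - 1380006)*(1689549 + 4*(⅑)²) = 85653*(1689549 + 4*(1/81)) = 85653*(1689549 + 4/81) = 85653*(136853473/81) = 1302434502541/9 ≈ 1.4472e+11)
1/o = 1/(1302434502541/9) = 9/1302434502541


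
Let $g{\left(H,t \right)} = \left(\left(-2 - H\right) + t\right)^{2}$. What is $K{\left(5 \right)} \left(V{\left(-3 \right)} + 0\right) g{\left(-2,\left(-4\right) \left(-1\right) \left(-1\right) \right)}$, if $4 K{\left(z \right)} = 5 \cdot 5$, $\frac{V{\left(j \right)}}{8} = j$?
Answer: $-2400$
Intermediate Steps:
$g{\left(H,t \right)} = \left(-2 + t - H\right)^{2}$
$V{\left(j \right)} = 8 j$
$K{\left(z \right)} = \frac{25}{4}$ ($K{\left(z \right)} = \frac{5 \cdot 5}{4} = \frac{1}{4} \cdot 25 = \frac{25}{4}$)
$K{\left(5 \right)} \left(V{\left(-3 \right)} + 0\right) g{\left(-2,\left(-4\right) \left(-1\right) \left(-1\right) \right)} = \frac{25 \left(8 \left(-3\right) + 0\right)}{4} \left(2 - 2 - \left(-4\right) \left(-1\right) \left(-1\right)\right)^{2} = \frac{25 \left(-24 + 0\right)}{4} \left(2 - 2 - 4 \left(-1\right)\right)^{2} = \frac{25}{4} \left(-24\right) \left(2 - 2 - -4\right)^{2} = - 150 \left(2 - 2 + 4\right)^{2} = - 150 \cdot 4^{2} = \left(-150\right) 16 = -2400$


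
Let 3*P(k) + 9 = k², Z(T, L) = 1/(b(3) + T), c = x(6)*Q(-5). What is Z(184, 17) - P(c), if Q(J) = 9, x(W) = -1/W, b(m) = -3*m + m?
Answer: 803/356 ≈ 2.2556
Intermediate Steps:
b(m) = -2*m
c = -3/2 (c = -1/6*9 = -1*⅙*9 = -⅙*9 = -3/2 ≈ -1.5000)
Z(T, L) = 1/(-6 + T) (Z(T, L) = 1/(-2*3 + T) = 1/(-6 + T))
P(k) = -3 + k²/3
Z(184, 17) - P(c) = 1/(-6 + 184) - (-3 + (-3/2)²/3) = 1/178 - (-3 + (⅓)*(9/4)) = 1/178 - (-3 + ¾) = 1/178 - 1*(-9/4) = 1/178 + 9/4 = 803/356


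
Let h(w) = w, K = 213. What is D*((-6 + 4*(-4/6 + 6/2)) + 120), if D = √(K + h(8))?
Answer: 370*√221/3 ≈ 1833.5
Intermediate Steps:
D = √221 (D = √(213 + 8) = √221 ≈ 14.866)
D*((-6 + 4*(-4/6 + 6/2)) + 120) = √221*((-6 + 4*(-4/6 + 6/2)) + 120) = √221*((-6 + 4*(-4*⅙ + 6*(½))) + 120) = √221*((-6 + 4*(-⅔ + 3)) + 120) = √221*((-6 + 4*(7/3)) + 120) = √221*((-6 + 28/3) + 120) = √221*(10/3 + 120) = √221*(370/3) = 370*√221/3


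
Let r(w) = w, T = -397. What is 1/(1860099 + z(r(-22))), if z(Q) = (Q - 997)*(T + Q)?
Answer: 1/2287060 ≈ 4.3724e-7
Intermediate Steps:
z(Q) = (-997 + Q)*(-397 + Q) (z(Q) = (Q - 997)*(-397 + Q) = (-997 + Q)*(-397 + Q))
1/(1860099 + z(r(-22))) = 1/(1860099 + (395809 + (-22)² - 1394*(-22))) = 1/(1860099 + (395809 + 484 + 30668)) = 1/(1860099 + 426961) = 1/2287060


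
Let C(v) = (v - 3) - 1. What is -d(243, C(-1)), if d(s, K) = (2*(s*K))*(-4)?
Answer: -9720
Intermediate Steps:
C(v) = -4 + v (C(v) = (-3 + v) - 1 = -4 + v)
d(s, K) = -8*K*s (d(s, K) = (2*(K*s))*(-4) = (2*K*s)*(-4) = -8*K*s)
-d(243, C(-1)) = -(-8)*(-4 - 1)*243 = -(-8)*(-5)*243 = -1*9720 = -9720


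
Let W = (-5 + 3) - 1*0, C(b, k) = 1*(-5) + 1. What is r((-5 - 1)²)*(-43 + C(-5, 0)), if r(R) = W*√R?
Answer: 564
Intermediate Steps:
C(b, k) = -4 (C(b, k) = -5 + 1 = -4)
W = -2 (W = -2 + 0 = -2)
r(R) = -2*√R
r((-5 - 1)²)*(-43 + C(-5, 0)) = (-2*√((-5 - 1)²))*(-43 - 4) = -2*√((-6)²)*(-47) = -2*√36*(-47) = -2*6*(-47) = -12*(-47) = 564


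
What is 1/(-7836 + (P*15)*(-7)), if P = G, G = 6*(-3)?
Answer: -1/5946 ≈ -0.00016818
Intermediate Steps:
G = -18
P = -18
1/(-7836 + (P*15)*(-7)) = 1/(-7836 - 18*15*(-7)) = 1/(-7836 - 270*(-7)) = 1/(-7836 + 1890) = 1/(-5946) = -1/5946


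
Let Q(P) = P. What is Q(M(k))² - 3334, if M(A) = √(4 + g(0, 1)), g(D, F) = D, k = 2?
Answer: -3330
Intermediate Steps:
M(A) = 2 (M(A) = √(4 + 0) = √4 = 2)
Q(M(k))² - 3334 = 2² - 3334 = 4 - 3334 = -3330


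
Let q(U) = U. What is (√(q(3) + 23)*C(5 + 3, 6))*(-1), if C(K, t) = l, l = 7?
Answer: -7*√26 ≈ -35.693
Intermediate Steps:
C(K, t) = 7
(√(q(3) + 23)*C(5 + 3, 6))*(-1) = (√(3 + 23)*7)*(-1) = (√26*7)*(-1) = (7*√26)*(-1) = -7*√26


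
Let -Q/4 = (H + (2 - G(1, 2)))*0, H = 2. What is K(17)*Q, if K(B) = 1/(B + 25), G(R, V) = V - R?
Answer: 0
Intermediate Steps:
K(B) = 1/(25 + B)
Q = 0 (Q = -4*(2 + (2 - (2 - 1*1)))*0 = -4*(2 + (2 - (2 - 1)))*0 = -4*(2 + (2 - 1*1))*0 = -4*(2 + (2 - 1))*0 = -4*(2 + 1)*0 = -12*0 = -4*0 = 0)
K(17)*Q = 0/(25 + 17) = 0/42 = (1/42)*0 = 0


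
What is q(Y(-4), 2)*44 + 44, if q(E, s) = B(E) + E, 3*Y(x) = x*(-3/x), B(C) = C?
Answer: -44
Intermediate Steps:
Y(x) = -1 (Y(x) = (x*(-3/x))/3 = (1/3)*(-3) = -1)
q(E, s) = 2*E (q(E, s) = E + E = 2*E)
q(Y(-4), 2)*44 + 44 = (2*(-1))*44 + 44 = -2*44 + 44 = -88 + 44 = -44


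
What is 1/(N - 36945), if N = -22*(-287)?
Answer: -1/30631 ≈ -3.2647e-5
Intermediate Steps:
N = 6314
1/(N - 36945) = 1/(6314 - 36945) = 1/(-30631) = -1/30631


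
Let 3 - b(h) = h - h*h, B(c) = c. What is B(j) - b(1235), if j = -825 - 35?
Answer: -1524853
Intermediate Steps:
j = -860
b(h) = 3 + h² - h (b(h) = 3 - (h - h*h) = 3 - (h - h²) = 3 + (h² - h) = 3 + h² - h)
B(j) - b(1235) = -860 - (3 + 1235² - 1*1235) = -860 - (3 + 1525225 - 1235) = -860 - 1*1523993 = -860 - 1523993 = -1524853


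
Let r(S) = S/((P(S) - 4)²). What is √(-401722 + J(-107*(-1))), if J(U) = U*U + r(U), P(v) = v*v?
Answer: I*√51121089480718/11445 ≈ 624.72*I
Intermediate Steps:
P(v) = v²
r(S) = S/(-4 + S²)² (r(S) = S/((S² - 4)²) = S/((-4 + S²)²) = S/(-4 + S²)²)
J(U) = U² + U/(-4 + U²)² (J(U) = U*U + U/(-4 + U²)² = U² + U/(-4 + U²)²)
√(-401722 + J(-107*(-1))) = √(-401722 + ((-107*(-1))² + (-107*(-1))/(-4 + (-107*(-1))²)²)) = √(-401722 + (107² + 107/(-4 + 107²)²)) = √(-401722 + (11449 + 107/(-4 + 11449)²)) = √(-401722 + (11449 + 107/11445²)) = √(-401722 + (11449 + 107*(1/130988025))) = √(-401722 + (11449 + 107/130988025)) = √(-401722 + 1499681898332/130988025) = √(-51121089480718/130988025) = I*√51121089480718/11445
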